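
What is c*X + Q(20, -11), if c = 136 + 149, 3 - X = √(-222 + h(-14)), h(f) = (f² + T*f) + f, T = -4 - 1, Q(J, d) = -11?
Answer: 844 - 285*√30 ≈ -717.01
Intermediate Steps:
T = -5
h(f) = f² - 4*f (h(f) = (f² - 5*f) + f = f² - 4*f)
X = 3 - √30 (X = 3 - √(-222 - 14*(-4 - 14)) = 3 - √(-222 - 14*(-18)) = 3 - √(-222 + 252) = 3 - √30 ≈ -2.4772)
c = 285
c*X + Q(20, -11) = 285*(3 - √30) - 11 = (855 - 285*√30) - 11 = 844 - 285*√30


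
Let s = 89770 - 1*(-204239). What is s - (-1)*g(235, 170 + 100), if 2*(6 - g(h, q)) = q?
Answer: 293880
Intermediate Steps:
g(h, q) = 6 - q/2
s = 294009 (s = 89770 + 204239 = 294009)
s - (-1)*g(235, 170 + 100) = 294009 - (-1)*(6 - (170 + 100)/2) = 294009 - (-1)*(6 - ½*270) = 294009 - (-1)*(6 - 135) = 294009 - (-1)*(-129) = 294009 - 1*129 = 294009 - 129 = 293880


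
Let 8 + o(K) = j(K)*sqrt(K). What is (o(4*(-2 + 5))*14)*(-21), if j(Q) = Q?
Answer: 2352 - 7056*sqrt(3) ≈ -9869.3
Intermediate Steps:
o(K) = -8 + K**(3/2) (o(K) = -8 + K*sqrt(K) = -8 + K**(3/2))
(o(4*(-2 + 5))*14)*(-21) = ((-8 + (4*(-2 + 5))**(3/2))*14)*(-21) = ((-8 + (4*3)**(3/2))*14)*(-21) = ((-8 + 12**(3/2))*14)*(-21) = ((-8 + 24*sqrt(3))*14)*(-21) = (-112 + 336*sqrt(3))*(-21) = 2352 - 7056*sqrt(3)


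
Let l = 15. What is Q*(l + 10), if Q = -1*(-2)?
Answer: 50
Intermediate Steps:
Q = 2
Q*(l + 10) = 2*(15 + 10) = 2*25 = 50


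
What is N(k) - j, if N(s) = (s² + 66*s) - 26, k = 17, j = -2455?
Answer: 3840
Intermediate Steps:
N(s) = -26 + s² + 66*s
N(k) - j = (-26 + 17² + 66*17) - 1*(-2455) = (-26 + 289 + 1122) + 2455 = 1385 + 2455 = 3840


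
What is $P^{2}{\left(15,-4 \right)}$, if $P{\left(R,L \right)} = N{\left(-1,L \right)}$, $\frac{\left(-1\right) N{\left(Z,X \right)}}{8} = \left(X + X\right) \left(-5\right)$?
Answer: $102400$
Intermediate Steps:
$N{\left(Z,X \right)} = 80 X$ ($N{\left(Z,X \right)} = - 8 \left(X + X\right) \left(-5\right) = - 8 \cdot 2 X \left(-5\right) = - 8 \left(- 10 X\right) = 80 X$)
$P{\left(R,L \right)} = 80 L$
$P^{2}{\left(15,-4 \right)} = \left(80 \left(-4\right)\right)^{2} = \left(-320\right)^{2} = 102400$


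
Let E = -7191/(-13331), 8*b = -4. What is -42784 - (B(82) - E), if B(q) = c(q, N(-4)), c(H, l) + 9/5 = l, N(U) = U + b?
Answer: -5702623277/133310 ≈ -42777.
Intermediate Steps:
b = -½ (b = (⅛)*(-4) = -½ ≈ -0.50000)
N(U) = -½ + U (N(U) = U - ½ = -½ + U)
E = 7191/13331 (E = -7191*(-1/13331) = 7191/13331 ≈ 0.53942)
c(H, l) = -9/5 + l
B(q) = -63/10 (B(q) = -9/5 + (-½ - 4) = -9/5 - 9/2 = -63/10)
-42784 - (B(82) - E) = -42784 - (-63/10 - 1*7191/13331) = -42784 - (-63/10 - 7191/13331) = -42784 - 1*(-911763/133310) = -42784 + 911763/133310 = -5702623277/133310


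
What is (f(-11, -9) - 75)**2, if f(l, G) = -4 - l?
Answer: 4624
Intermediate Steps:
(f(-11, -9) - 75)**2 = ((-4 - 1*(-11)) - 75)**2 = ((-4 + 11) - 75)**2 = (7 - 75)**2 = (-68)**2 = 4624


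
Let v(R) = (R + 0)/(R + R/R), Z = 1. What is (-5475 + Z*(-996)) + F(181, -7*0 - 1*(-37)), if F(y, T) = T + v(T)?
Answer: -244455/38 ≈ -6433.0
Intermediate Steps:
v(R) = R/(1 + R) (v(R) = R/(R + 1) = R/(1 + R))
F(y, T) = T + T/(1 + T)
(-5475 + Z*(-996)) + F(181, -7*0 - 1*(-37)) = (-5475 + 1*(-996)) + (-7*0 - 1*(-37))*(2 + (-7*0 - 1*(-37)))/(1 + (-7*0 - 1*(-37))) = (-5475 - 996) + (0 + 37)*(2 + (0 + 37))/(1 + (0 + 37)) = -6471 + 37*(2 + 37)/(1 + 37) = -6471 + 37*39/38 = -6471 + 37*(1/38)*39 = -6471 + 1443/38 = -244455/38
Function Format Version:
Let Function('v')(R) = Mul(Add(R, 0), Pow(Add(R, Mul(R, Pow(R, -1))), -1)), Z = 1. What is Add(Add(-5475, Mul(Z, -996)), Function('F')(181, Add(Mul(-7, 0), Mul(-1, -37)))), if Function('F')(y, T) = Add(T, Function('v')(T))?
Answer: Rational(-244455, 38) ≈ -6433.0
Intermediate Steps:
Function('v')(R) = Mul(R, Pow(Add(1, R), -1)) (Function('v')(R) = Mul(R, Pow(Add(R, 1), -1)) = Mul(R, Pow(Add(1, R), -1)))
Function('F')(y, T) = Add(T, Mul(T, Pow(Add(1, T), -1)))
Add(Add(-5475, Mul(Z, -996)), Function('F')(181, Add(Mul(-7, 0), Mul(-1, -37)))) = Add(Add(-5475, Mul(1, -996)), Mul(Add(Mul(-7, 0), Mul(-1, -37)), Pow(Add(1, Add(Mul(-7, 0), Mul(-1, -37))), -1), Add(2, Add(Mul(-7, 0), Mul(-1, -37))))) = Add(Add(-5475, -996), Mul(Add(0, 37), Pow(Add(1, Add(0, 37)), -1), Add(2, Add(0, 37)))) = Add(-6471, Mul(37, Pow(Add(1, 37), -1), Add(2, 37))) = Add(-6471, Mul(37, Pow(38, -1), 39)) = Add(-6471, Mul(37, Rational(1, 38), 39)) = Add(-6471, Rational(1443, 38)) = Rational(-244455, 38)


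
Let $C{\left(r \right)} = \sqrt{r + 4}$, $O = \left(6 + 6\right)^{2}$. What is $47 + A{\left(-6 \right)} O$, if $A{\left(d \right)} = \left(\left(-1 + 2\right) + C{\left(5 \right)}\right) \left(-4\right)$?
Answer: $-2257$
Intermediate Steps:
$O = 144$ ($O = 12^{2} = 144$)
$C{\left(r \right)} = \sqrt{4 + r}$
$A{\left(d \right)} = -16$ ($A{\left(d \right)} = \left(\left(-1 + 2\right) + \sqrt{4 + 5}\right) \left(-4\right) = \left(1 + \sqrt{9}\right) \left(-4\right) = \left(1 + 3\right) \left(-4\right) = 4 \left(-4\right) = -16$)
$47 + A{\left(-6 \right)} O = 47 - 2304 = -2257$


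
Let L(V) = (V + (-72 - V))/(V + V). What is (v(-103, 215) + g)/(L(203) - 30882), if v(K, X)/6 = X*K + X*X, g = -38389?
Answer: -21536473/6269082 ≈ -3.4353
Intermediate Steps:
v(K, X) = 6*X² + 6*K*X (v(K, X) = 6*(X*K + X*X) = 6*(K*X + X²) = 6*(X² + K*X) = 6*X² + 6*K*X)
L(V) = -36/V (L(V) = -72*1/(2*V) = -36/V)
(v(-103, 215) + g)/(L(203) - 30882) = (6*215*(-103 + 215) - 38389)/(-36/203 - 30882) = (6*215*112 - 38389)/(-36*1/203 - 30882) = (144480 - 38389)/(-36/203 - 30882) = 106091/(-6269082/203) = 106091*(-203/6269082) = -21536473/6269082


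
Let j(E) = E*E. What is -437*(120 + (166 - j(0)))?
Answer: -124982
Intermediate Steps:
j(E) = E**2
-437*(120 + (166 - j(0))) = -437*(120 + (166 - 1*0**2)) = -437*(120 + (166 - 1*0)) = -437*(120 + (166 + 0)) = -437*(120 + 166) = -437*286 = -124982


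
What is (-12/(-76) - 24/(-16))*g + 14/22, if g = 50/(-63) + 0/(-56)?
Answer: -142/209 ≈ -0.67943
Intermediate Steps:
g = -50/63 (g = 50*(-1/63) + 0*(-1/56) = -50/63 + 0 = -50/63 ≈ -0.79365)
(-12/(-76) - 24/(-16))*g + 14/22 = (-12/(-76) - 24/(-16))*(-50/63) + 14/22 = (-12*(-1/76) - 24*(-1/16))*(-50/63) + 14*(1/22) = (3/19 + 3/2)*(-50/63) + 7/11 = (63/38)*(-50/63) + 7/11 = -25/19 + 7/11 = -142/209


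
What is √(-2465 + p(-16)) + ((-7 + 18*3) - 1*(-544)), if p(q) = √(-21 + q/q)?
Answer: 591 + √(-2465 + 2*I*√5) ≈ 591.04 + 49.649*I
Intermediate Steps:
p(q) = 2*I*√5 (p(q) = √(-21 + 1) = √(-20) = 2*I*√5)
√(-2465 + p(-16)) + ((-7 + 18*3) - 1*(-544)) = √(-2465 + 2*I*√5) + ((-7 + 18*3) - 1*(-544)) = √(-2465 + 2*I*√5) + ((-7 + 54) + 544) = √(-2465 + 2*I*√5) + (47 + 544) = √(-2465 + 2*I*√5) + 591 = 591 + √(-2465 + 2*I*√5)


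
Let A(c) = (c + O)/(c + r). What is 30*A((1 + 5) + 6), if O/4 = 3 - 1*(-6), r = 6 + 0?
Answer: 80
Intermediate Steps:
r = 6
O = 36 (O = 4*(3 - 1*(-6)) = 4*(3 + 6) = 4*9 = 36)
A(c) = (36 + c)/(6 + c) (A(c) = (c + 36)/(c + 6) = (36 + c)/(6 + c))
30*A((1 + 5) + 6) = 30*((36 + ((1 + 5) + 6))/(6 + ((1 + 5) + 6))) = 30*((36 + (6 + 6))/(6 + (6 + 6))) = 30*((36 + 12)/(6 + 12)) = 30*(48/18) = 30*((1/18)*48) = 30*(8/3) = 80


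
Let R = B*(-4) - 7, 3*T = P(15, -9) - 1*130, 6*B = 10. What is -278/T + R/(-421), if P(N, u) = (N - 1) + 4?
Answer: 528967/70728 ≈ 7.4789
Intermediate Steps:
B = 5/3 (B = (1/6)*10 = 5/3 ≈ 1.6667)
P(N, u) = 3 + N (P(N, u) = (-1 + N) + 4 = 3 + N)
T = -112/3 (T = ((3 + 15) - 1*130)/3 = (18 - 130)/3 = (1/3)*(-112) = -112/3 ≈ -37.333)
R = -41/3 (R = (5/3)*(-4) - 7 = -20/3 - 7 = -41/3 ≈ -13.667)
-278/T + R/(-421) = -278/(-112/3) - 41/3/(-421) = -278*(-3/112) - 41/3*(-1/421) = 417/56 + 41/1263 = 528967/70728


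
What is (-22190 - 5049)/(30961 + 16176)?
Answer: -27239/47137 ≈ -0.57787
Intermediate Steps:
(-22190 - 5049)/(30961 + 16176) = -27239/47137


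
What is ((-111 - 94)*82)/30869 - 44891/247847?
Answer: -5552048349/7650789043 ≈ -0.72568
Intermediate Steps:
((-111 - 94)*82)/30869 - 44891/247847 = -205*82*(1/30869) - 44891*1/247847 = -16810*1/30869 - 44891/247847 = -16810/30869 - 44891/247847 = -5552048349/7650789043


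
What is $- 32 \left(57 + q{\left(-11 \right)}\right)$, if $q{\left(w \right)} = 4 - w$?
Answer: $-2304$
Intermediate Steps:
$- 32 \left(57 + q{\left(-11 \right)}\right) = - 32 \left(57 + \left(4 - -11\right)\right) = - 32 \left(57 + \left(4 + 11\right)\right) = - 32 \left(57 + 15\right) = \left(-32\right) 72 = -2304$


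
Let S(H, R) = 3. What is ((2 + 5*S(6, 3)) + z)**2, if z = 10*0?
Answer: 289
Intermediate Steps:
z = 0
((2 + 5*S(6, 3)) + z)**2 = ((2 + 5*3) + 0)**2 = ((2 + 15) + 0)**2 = (17 + 0)**2 = 17**2 = 289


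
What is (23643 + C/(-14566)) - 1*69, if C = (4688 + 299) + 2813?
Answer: 171685542/7283 ≈ 23573.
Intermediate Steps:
C = 7800 (C = 4987 + 2813 = 7800)
(23643 + C/(-14566)) - 1*69 = (23643 + 7800/(-14566)) - 1*69 = (23643 + 7800*(-1/14566)) - 69 = (23643 - 3900/7283) - 69 = 172188069/7283 - 69 = 171685542/7283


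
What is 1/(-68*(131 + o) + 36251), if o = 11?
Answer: 1/26595 ≈ 3.7601e-5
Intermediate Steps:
1/(-68*(131 + o) + 36251) = 1/(-68*(131 + 11) + 36251) = 1/(-68*142 + 36251) = 1/(-9656 + 36251) = 1/26595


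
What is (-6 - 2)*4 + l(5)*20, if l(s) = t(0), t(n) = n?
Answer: -32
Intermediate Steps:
l(s) = 0
(-6 - 2)*4 + l(5)*20 = (-6 - 2)*4 + 0*20 = -8*4 + 0 = -32 + 0 = -32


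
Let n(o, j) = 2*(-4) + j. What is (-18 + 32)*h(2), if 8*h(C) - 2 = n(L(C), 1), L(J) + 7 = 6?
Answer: -35/4 ≈ -8.7500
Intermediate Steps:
L(J) = -1 (L(J) = -7 + 6 = -1)
n(o, j) = -8 + j
h(C) = -5/8 (h(C) = ¼ + (-8 + 1)/8 = ¼ + (⅛)*(-7) = ¼ - 7/8 = -5/8)
(-18 + 32)*h(2) = (-18 + 32)*(-5/8) = 14*(-5/8) = -35/4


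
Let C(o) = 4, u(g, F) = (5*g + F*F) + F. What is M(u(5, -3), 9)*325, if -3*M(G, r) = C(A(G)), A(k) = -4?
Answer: -1300/3 ≈ -433.33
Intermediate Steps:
u(g, F) = F + F² + 5*g (u(g, F) = (5*g + F²) + F = (F² + 5*g) + F = F + F² + 5*g)
M(G, r) = -4/3 (M(G, r) = -⅓*4 = -4/3)
M(u(5, -3), 9)*325 = -4/3*325 = -1300/3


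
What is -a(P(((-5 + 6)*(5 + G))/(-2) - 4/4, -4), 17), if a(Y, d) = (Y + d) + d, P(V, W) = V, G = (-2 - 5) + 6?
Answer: -31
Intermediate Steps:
G = -1 (G = -7 + 6 = -1)
a(Y, d) = Y + 2*d
-a(P(((-5 + 6)*(5 + G))/(-2) - 4/4, -4), 17) = -((((-5 + 6)*(5 - 1))/(-2) - 4/4) + 2*17) = -(((1*4)*(-½) - 4*¼) + 34) = -((4*(-½) - 1) + 34) = -((-2 - 1) + 34) = -(-3 + 34) = -1*31 = -31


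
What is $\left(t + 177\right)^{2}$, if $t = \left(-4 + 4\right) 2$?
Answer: $31329$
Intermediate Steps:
$t = 0$ ($t = 0 \cdot 2 = 0$)
$\left(t + 177\right)^{2} = \left(0 + 177\right)^{2} = 177^{2} = 31329$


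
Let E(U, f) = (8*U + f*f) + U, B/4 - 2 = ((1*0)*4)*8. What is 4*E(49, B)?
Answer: 2020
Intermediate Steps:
B = 8 (B = 8 + 4*(((1*0)*4)*8) = 8 + 4*((0*4)*8) = 8 + 4*(0*8) = 8 + 4*0 = 8 + 0 = 8)
E(U, f) = f² + 9*U (E(U, f) = (8*U + f²) + U = (f² + 8*U) + U = f² + 9*U)
4*E(49, B) = 4*(8² + 9*49) = 4*(64 + 441) = 4*505 = 2020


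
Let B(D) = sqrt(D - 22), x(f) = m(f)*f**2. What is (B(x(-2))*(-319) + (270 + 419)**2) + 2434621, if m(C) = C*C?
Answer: 2909342 - 319*I*sqrt(6) ≈ 2.9093e+6 - 781.39*I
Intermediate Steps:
m(C) = C**2
x(f) = f**4 (x(f) = f**2*f**2 = f**4)
B(D) = sqrt(-22 + D)
(B(x(-2))*(-319) + (270 + 419)**2) + 2434621 = (sqrt(-22 + (-2)**4)*(-319) + (270 + 419)**2) + 2434621 = (sqrt(-22 + 16)*(-319) + 689**2) + 2434621 = (sqrt(-6)*(-319) + 474721) + 2434621 = ((I*sqrt(6))*(-319) + 474721) + 2434621 = (-319*I*sqrt(6) + 474721) + 2434621 = (474721 - 319*I*sqrt(6)) + 2434621 = 2909342 - 319*I*sqrt(6)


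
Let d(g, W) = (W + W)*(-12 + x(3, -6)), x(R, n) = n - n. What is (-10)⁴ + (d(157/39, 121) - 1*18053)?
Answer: -10957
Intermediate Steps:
x(R, n) = 0
d(g, W) = -24*W (d(g, W) = (W + W)*(-12 + 0) = (2*W)*(-12) = -24*W)
(-10)⁴ + (d(157/39, 121) - 1*18053) = (-10)⁴ + (-24*121 - 1*18053) = 10000 + (-2904 - 18053) = 10000 - 20957 = -10957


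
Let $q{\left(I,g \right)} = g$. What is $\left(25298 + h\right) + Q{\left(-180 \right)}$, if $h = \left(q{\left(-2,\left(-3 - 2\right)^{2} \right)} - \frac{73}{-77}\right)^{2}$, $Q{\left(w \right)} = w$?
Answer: $\frac{152916626}{5929} \approx 25791.0$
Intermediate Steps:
$h = \frac{3992004}{5929}$ ($h = \left(\left(-3 - 2\right)^{2} - \frac{73}{-77}\right)^{2} = \left(\left(-5\right)^{2} - - \frac{73}{77}\right)^{2} = \left(25 + \frac{73}{77}\right)^{2} = \left(\frac{1998}{77}\right)^{2} = \frac{3992004}{5929} \approx 673.3$)
$\left(25298 + h\right) + Q{\left(-180 \right)} = \left(25298 + \frac{3992004}{5929}\right) - 180 = \frac{153983846}{5929} - 180 = \frac{152916626}{5929}$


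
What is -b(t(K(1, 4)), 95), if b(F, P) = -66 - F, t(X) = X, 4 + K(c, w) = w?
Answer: 66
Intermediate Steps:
K(c, w) = -4 + w
-b(t(K(1, 4)), 95) = -(-66 - (-4 + 4)) = -(-66 - 1*0) = -(-66 + 0) = -1*(-66) = 66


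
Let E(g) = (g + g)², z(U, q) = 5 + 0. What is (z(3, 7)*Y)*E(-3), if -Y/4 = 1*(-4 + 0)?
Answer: 2880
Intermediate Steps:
z(U, q) = 5
E(g) = 4*g² (E(g) = (2*g)² = 4*g²)
Y = 16 (Y = -4*(-4 + 0) = -4*(-4) = 16)
(z(3, 7)*Y)*E(-3) = (5*16)*(4*(-3)²) = 80*(4*9) = 80*36 = 2880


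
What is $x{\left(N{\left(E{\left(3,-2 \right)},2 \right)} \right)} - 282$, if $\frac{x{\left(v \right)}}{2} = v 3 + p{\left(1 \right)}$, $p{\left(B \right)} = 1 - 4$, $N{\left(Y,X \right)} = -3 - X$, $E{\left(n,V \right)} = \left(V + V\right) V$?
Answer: $-318$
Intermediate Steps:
$E{\left(n,V \right)} = 2 V^{2}$ ($E{\left(n,V \right)} = 2 V V = 2 V^{2}$)
$p{\left(B \right)} = -3$
$x{\left(v \right)} = -6 + 6 v$ ($x{\left(v \right)} = 2 \left(v 3 - 3\right) = 2 \left(3 v - 3\right) = 2 \left(-3 + 3 v\right) = -6 + 6 v$)
$x{\left(N{\left(E{\left(3,-2 \right)},2 \right)} \right)} - 282 = \left(-6 + 6 \left(-3 - 2\right)\right) - 282 = \left(-6 + 6 \left(-5\right)\right) - 282 = \left(-6 - 30\right) - 282 = -36 - 282 = -318$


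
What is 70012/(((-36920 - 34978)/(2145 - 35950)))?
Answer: 51451210/1563 ≈ 32918.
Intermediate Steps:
70012/(((-36920 - 34978)/(2145 - 35950))) = 70012/((-71898/(-33805))) = 70012/((-71898*(-1/33805))) = 70012/(71898/33805) = 70012*(33805/71898) = 51451210/1563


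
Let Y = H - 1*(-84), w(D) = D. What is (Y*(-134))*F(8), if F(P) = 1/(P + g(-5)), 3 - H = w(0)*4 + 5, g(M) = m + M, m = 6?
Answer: -10988/9 ≈ -1220.9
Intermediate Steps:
g(M) = 6 + M
H = -2 (H = 3 - (0*4 + 5) = 3 - (0 + 5) = 3 - 1*5 = 3 - 5 = -2)
F(P) = 1/(1 + P) (F(P) = 1/(P + (6 - 5)) = 1/(P + 1) = 1/(1 + P))
Y = 82 (Y = -2 - 1*(-84) = -2 + 84 = 82)
(Y*(-134))*F(8) = (82*(-134))/(1 + 8) = -10988/9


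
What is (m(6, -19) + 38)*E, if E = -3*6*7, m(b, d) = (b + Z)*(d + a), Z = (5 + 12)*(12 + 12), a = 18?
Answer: 47376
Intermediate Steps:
Z = 408 (Z = 17*24 = 408)
m(b, d) = (18 + d)*(408 + b) (m(b, d) = (b + 408)*(d + 18) = (408 + b)*(18 + d) = (18 + d)*(408 + b))
E = -126 (E = -18*7 = -126)
(m(6, -19) + 38)*E = ((7344 + 18*6 + 408*(-19) + 6*(-19)) + 38)*(-126) = ((7344 + 108 - 7752 - 114) + 38)*(-126) = (-414 + 38)*(-126) = -376*(-126) = 47376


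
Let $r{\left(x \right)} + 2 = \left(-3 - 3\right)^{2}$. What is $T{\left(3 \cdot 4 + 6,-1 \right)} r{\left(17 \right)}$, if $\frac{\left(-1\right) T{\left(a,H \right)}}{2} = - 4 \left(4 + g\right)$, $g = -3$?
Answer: $272$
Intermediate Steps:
$T{\left(a,H \right)} = 8$ ($T{\left(a,H \right)} = - 2 \left(- 4 \left(4 - 3\right)\right) = - 2 \left(\left(-4\right) 1\right) = \left(-2\right) \left(-4\right) = 8$)
$r{\left(x \right)} = 34$ ($r{\left(x \right)} = -2 + \left(-3 - 3\right)^{2} = -2 + \left(-6\right)^{2} = -2 + 36 = 34$)
$T{\left(3 \cdot 4 + 6,-1 \right)} r{\left(17 \right)} = 8 \cdot 34 = 272$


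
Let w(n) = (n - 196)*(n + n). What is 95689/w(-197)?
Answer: 95689/154842 ≈ 0.61798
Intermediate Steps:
w(n) = 2*n*(-196 + n) (w(n) = (-196 + n)*(2*n) = 2*n*(-196 + n))
95689/w(-197) = 95689/((2*(-197)*(-196 - 197))) = 95689/((2*(-197)*(-393))) = 95689/154842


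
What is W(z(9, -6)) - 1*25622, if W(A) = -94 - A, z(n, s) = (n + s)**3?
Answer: -25743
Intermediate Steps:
W(z(9, -6)) - 1*25622 = (-94 - (9 - 6)**3) - 1*25622 = (-94 - 1*3**3) - 25622 = (-94 - 1*27) - 25622 = (-94 - 27) - 25622 = -121 - 25622 = -25743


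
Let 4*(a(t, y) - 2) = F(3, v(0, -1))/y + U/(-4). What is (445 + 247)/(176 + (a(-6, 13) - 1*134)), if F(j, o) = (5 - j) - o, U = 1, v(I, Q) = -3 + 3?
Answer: 143936/9147 ≈ 15.736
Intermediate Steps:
v(I, Q) = 0
F(j, o) = 5 - j - o
a(t, y) = 31/16 + 1/(2*y) (a(t, y) = 2 + ((5 - 1*3 - 1*0)/y + 1/(-4))/4 = 2 + ((5 - 3 + 0)/y + 1*(-1/4))/4 = 2 + (2/y - 1/4)/4 = 2 + (-1/4 + 2/y)/4 = 2 + (-1/16 + 1/(2*y)) = 31/16 + 1/(2*y))
(445 + 247)/(176 + (a(-6, 13) - 1*134)) = (445 + 247)/(176 + ((1/16)*(8 + 31*13)/13 - 1*134)) = 692/(176 + ((1/16)*(1/13)*(8 + 403) - 134)) = 692/(176 + ((1/16)*(1/13)*411 - 134)) = 692/(176 + (411/208 - 134)) = 692/(176 - 27461/208) = 692/(9147/208) = 692*(208/9147) = 143936/9147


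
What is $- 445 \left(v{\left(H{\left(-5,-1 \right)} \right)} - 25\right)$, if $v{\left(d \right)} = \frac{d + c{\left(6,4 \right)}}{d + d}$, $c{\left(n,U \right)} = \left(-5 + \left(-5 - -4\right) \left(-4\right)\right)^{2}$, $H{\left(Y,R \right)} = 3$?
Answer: $\frac{32485}{3} \approx 10828.0$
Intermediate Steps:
$c{\left(n,U \right)} = 1$ ($c{\left(n,U \right)} = \left(-5 + \left(-5 + 4\right) \left(-4\right)\right)^{2} = \left(-5 - -4\right)^{2} = \left(-5 + 4\right)^{2} = \left(-1\right)^{2} = 1$)
$v{\left(d \right)} = \frac{1 + d}{2 d}$ ($v{\left(d \right)} = \frac{d + 1}{d + d} = \frac{1 + d}{2 d}$)
$- 445 \left(v{\left(H{\left(-5,-1 \right)} \right)} - 25\right) = - 445 \left(\frac{1 + 3}{2 \cdot 3} - 25\right) = - 445 \left(\frac{1}{2} \cdot \frac{1}{3} \cdot 4 - 25\right) = - 445 \left(\frac{2}{3} - 25\right) = \left(-445\right) \left(- \frac{73}{3}\right) = \frac{32485}{3}$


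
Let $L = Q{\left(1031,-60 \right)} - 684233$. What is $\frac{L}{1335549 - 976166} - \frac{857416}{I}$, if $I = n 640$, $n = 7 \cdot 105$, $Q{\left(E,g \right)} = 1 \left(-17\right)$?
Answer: $- \frac{11250213113}{3018817200} \approx -3.7267$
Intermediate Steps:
$Q{\left(E,g \right)} = -17$
$n = 735$
$L = -684250$ ($L = -17 - 684233 = -684250$)
$I = 470400$ ($I = 735 \cdot 640 = 470400$)
$\frac{L}{1335549 - 976166} - \frac{857416}{I} = - \frac{684250}{1335549 - 976166} - \frac{857416}{470400} = - \frac{684250}{1335549 - 976166} - \frac{15311}{8400} = - \frac{684250}{359383} - \frac{15311}{8400} = - \frac{11250213113}{3018817200}$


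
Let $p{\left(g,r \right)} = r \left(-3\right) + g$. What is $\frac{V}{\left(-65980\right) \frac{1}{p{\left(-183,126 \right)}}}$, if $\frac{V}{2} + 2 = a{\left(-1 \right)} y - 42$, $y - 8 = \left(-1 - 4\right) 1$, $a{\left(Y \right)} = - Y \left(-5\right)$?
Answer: $- \frac{33099}{32990} \approx -1.0033$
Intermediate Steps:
$a{\left(Y \right)} = 5 Y$
$y = 3$ ($y = 8 + \left(-1 - 4\right) 1 = 8 - 5 = 3$)
$p{\left(g,r \right)} = g - 3 r$ ($p{\left(g,r \right)} = - 3 r + g = g - 3 r$)
$V = -118$ ($V = -4 + 2 \left(5 \left(-1\right) 3 - 42\right) = -4 + 2 \left(\left(-5\right) 3 - 42\right) = -4 + 2 \left(-15 - 42\right) = -4 + 2 \left(-57\right) = -4 - 114 = -118$)
$\frac{V}{\left(-65980\right) \frac{1}{p{\left(-183,126 \right)}}} = - \frac{118}{\left(-65980\right) \frac{1}{-183 - 378}} = - \frac{118}{\left(-65980\right) \frac{1}{-561}} = - \frac{118}{\left(-65980\right) \left(- \frac{1}{561}\right)} = - \frac{118}{\frac{65980}{561}} = \left(-118\right) \frac{561}{65980} = - \frac{33099}{32990}$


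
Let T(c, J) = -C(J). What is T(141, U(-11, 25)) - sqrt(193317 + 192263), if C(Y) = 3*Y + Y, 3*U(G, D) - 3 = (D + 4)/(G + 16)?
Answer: -176/15 - 2*sqrt(96395) ≈ -632.68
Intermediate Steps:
U(G, D) = 1 + (4 + D)/(3*(16 + G)) (U(G, D) = 1 + ((D + 4)/(G + 16))/3 = 1 + ((4 + D)/(16 + G))/3 = 1 + (4 + D)/(3*(16 + G)))
C(Y) = 4*Y
T(c, J) = -4*J
T(141, U(-11, 25)) - sqrt(193317 + 192263) = -4*(52 + 25 + 3*(-11))/(3*(16 - 11)) - sqrt(193317 + 192263) = -4*(52 + 25 - 33)/(3*5) - sqrt(385580) = -4*44/(3*5) - 2*sqrt(96395) = -4*44/15 - 2*sqrt(96395) = -176/15 - 2*sqrt(96395)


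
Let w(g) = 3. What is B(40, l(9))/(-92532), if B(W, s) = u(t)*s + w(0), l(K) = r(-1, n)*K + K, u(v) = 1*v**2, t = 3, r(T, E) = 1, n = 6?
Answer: -5/2804 ≈ -0.0017832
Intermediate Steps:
u(v) = v**2
l(K) = 2*K (l(K) = 1*K + K = K + K = 2*K)
B(W, s) = 3 + 9*s (B(W, s) = 3**2*s + 3 = 9*s + 3 = 3 + 9*s)
B(40, l(9))/(-92532) = (3 + 9*(2*9))/(-92532) = (3 + 9*18)*(-1/92532) = (3 + 162)*(-1/92532) = 165*(-1/92532) = -5/2804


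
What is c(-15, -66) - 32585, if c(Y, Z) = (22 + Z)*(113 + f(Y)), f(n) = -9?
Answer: -37161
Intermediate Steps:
c(Y, Z) = 2288 + 104*Z (c(Y, Z) = (22 + Z)*(113 - 9) = (22 + Z)*104 = 2288 + 104*Z)
c(-15, -66) - 32585 = (2288 + 104*(-66)) - 32585 = (2288 - 6864) - 32585 = -4576 - 32585 = -37161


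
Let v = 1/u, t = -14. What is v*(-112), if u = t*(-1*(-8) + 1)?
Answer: 8/9 ≈ 0.88889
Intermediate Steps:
u = -126 (u = -14*(-1*(-8) + 1) = -14*(8 + 1) = -14*9 = -126)
v = -1/126 (v = 1/(-126) = -1/126 ≈ -0.0079365)
v*(-112) = -1/126*(-112) = 8/9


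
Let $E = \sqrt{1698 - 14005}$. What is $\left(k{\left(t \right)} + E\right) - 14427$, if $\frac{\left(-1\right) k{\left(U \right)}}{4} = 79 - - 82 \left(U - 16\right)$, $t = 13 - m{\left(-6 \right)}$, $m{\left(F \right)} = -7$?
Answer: $-16055 + i \sqrt{12307} \approx -16055.0 + 110.94 i$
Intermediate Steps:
$E = i \sqrt{12307}$ ($E = \sqrt{-12307} = i \sqrt{12307} \approx 110.94 i$)
$t = 20$ ($t = 13 - -7 = 13 + 7 = 20$)
$k{\left(U \right)} = 4932 - 328 U$ ($k{\left(U \right)} = - 4 \left(79 - - 82 \left(U - 16\right)\right) = - 4 \left(79 - - 82 \left(-16 + U\right)\right) = - 4 \left(79 - \left(1312 - 82 U\right)\right) = - 4 \left(79 + \left(-1312 + 82 U\right)\right) = - 4 \left(-1233 + 82 U\right) = 4932 - 328 U$)
$\left(k{\left(t \right)} + E\right) - 14427 = \left(\left(4932 - 6560\right) + i \sqrt{12307}\right) - 14427 = \left(-1628 + i \sqrt{12307}\right) - 14427 = -16055 + i \sqrt{12307}$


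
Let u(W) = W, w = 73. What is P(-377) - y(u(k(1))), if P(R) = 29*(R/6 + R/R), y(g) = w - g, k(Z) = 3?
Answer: -11179/6 ≈ -1863.2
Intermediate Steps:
y(g) = 73 - g
P(R) = 29 + 29*R/6 (P(R) = 29*(R*(1/6) + 1) = 29*(R/6 + 1) = 29*(1 + R/6) = 29 + 29*R/6)
P(-377) - y(u(k(1))) = (29 + (29/6)*(-377)) - (73 - 1*3) = (29 - 10933/6) - (73 - 3) = -10759/6 - 1*70 = -10759/6 - 70 = -11179/6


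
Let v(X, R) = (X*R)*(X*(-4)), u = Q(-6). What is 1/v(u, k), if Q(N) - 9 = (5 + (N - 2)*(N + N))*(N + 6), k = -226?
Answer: 1/73224 ≈ 1.3657e-5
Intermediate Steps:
Q(N) = 9 + (5 + 2*N*(-2 + N))*(6 + N) (Q(N) = 9 + (5 + (N - 2)*(N + N))*(N + 6) = 9 + (5 + (-2 + N)*(2*N))*(6 + N) = 9 + (5 + 2*N*(-2 + N))*(6 + N))
u = 9 (u = 39 - 19*(-6) + 2*(-6)**3 + 8*(-6)**2 = 39 + 114 + 2*(-216) + 8*36 = 39 + 114 - 432 + 288 = 9)
v(X, R) = -4*R*X**2 (v(X, R) = (R*X)*(-4*X) = -4*R*X**2)
1/v(u, k) = 1/(-4*(-226)*9**2) = 1/(-4*(-226)*81) = 1/73224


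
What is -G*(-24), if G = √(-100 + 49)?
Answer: 24*I*√51 ≈ 171.39*I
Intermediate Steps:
G = I*√51 (G = √(-51) = I*√51 ≈ 7.1414*I)
-G*(-24) = -I*√51*(-24) = 24*I*√51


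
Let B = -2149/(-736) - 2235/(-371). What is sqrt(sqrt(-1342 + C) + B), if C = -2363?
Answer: sqrt(41679250774 + 4659973696*I*sqrt(3705))/68264 ≈ 5.9358 + 5.1273*I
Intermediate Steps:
B = 2442239/273056 (B = -2149*(-1/736) - 2235*(-1/371) = 2149/736 + 2235/371 = 2442239/273056 ≈ 8.9441)
sqrt(sqrt(-1342 + C) + B) = sqrt(sqrt(-1342 - 2363) + 2442239/273056) = sqrt(sqrt(-3705) + 2442239/273056) = sqrt(I*sqrt(3705) + 2442239/273056) = sqrt(2442239/273056 + I*sqrt(3705))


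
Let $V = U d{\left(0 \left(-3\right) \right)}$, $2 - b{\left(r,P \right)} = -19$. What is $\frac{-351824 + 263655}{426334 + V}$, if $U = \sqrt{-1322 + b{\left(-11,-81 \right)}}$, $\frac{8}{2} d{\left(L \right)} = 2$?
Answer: $- \frac{150357769784}{727042719525} + \frac{176338 i \sqrt{1301}}{727042719525} \approx -0.20681 + 8.7483 \cdot 10^{-6} i$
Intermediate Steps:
$d{\left(L \right)} = \frac{1}{2}$ ($d{\left(L \right)} = \frac{1}{4} \cdot 2 = \frac{1}{2}$)
$b{\left(r,P \right)} = 21$ ($b{\left(r,P \right)} = 2 - -19 = 2 + 19 = 21$)
$U = i \sqrt{1301}$ ($U = \sqrt{-1322 + 21} = \sqrt{-1301} = i \sqrt{1301} \approx 36.069 i$)
$V = \frac{i \sqrt{1301}}{2}$ ($V = i \sqrt{1301} \cdot \frac{1}{2} = \frac{i \sqrt{1301}}{2} \approx 18.035 i$)
$\frac{-351824 + 263655}{426334 + V} = \frac{-351824 + 263655}{426334 + \frac{i \sqrt{1301}}{2}} = - \frac{88169}{426334 + \frac{i \sqrt{1301}}{2}}$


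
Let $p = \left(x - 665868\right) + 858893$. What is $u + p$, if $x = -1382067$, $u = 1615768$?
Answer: $426726$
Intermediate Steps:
$p = -1189042$ ($p = \left(-1382067 - 665868\right) + 858893 = -2047935 + 858893 = -1189042$)
$u + p = 1615768 - 1189042 = 426726$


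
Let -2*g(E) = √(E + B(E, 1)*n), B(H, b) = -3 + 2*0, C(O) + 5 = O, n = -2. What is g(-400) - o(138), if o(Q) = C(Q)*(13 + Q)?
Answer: -20083 - I*√394/2 ≈ -20083.0 - 9.9247*I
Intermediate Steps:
C(O) = -5 + O
B(H, b) = -3 (B(H, b) = -3 + 0 = -3)
o(Q) = (-5 + Q)*(13 + Q)
g(E) = -√(6 + E)/2 (g(E) = -√(E - 3*(-2))/2 = -√(E + 6)/2 = -√(6 + E)/2)
g(-400) - o(138) = -√(6 - 400)/2 - (-5 + 138)*(13 + 138) = -I*√394/2 - 133*151 = -I*√394/2 - 1*20083 = -I*√394/2 - 20083 = -20083 - I*√394/2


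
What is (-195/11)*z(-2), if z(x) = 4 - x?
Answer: -1170/11 ≈ -106.36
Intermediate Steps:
(-195/11)*z(-2) = (-195/11)*(4 - 1*(-2)) = (-195/11)*(4 + 2) = -13*15/11*6 = -195/11*6 = -1170/11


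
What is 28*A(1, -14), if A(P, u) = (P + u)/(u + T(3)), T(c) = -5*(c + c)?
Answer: 91/11 ≈ 8.2727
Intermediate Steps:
T(c) = -10*c
A(P, u) = (P + u)/(-30 + u) (A(P, u) = (P + u)/(u - 10*3) = (P + u)/(u - 30) = (P + u)/(-30 + u))
28*A(1, -14) = 28*((1 - 14)/(-30 - 14)) = 28*(-13/(-44)) = 28*(-1/44*(-13)) = 28*(13/44) = 91/11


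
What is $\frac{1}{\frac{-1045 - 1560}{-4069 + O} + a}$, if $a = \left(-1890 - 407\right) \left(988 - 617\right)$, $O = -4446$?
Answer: $- \frac{1703}{1451273940} \approx -1.1735 \cdot 10^{-6}$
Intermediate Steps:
$a = -852187$ ($a = \left(-2297\right) 371 = -852187$)
$\frac{1}{\frac{-1045 - 1560}{-4069 + O} + a} = \frac{1}{\frac{-1045 - 1560}{-4069 - 4446} - 852187} = \frac{1}{- \frac{2605}{-8515} - 852187} = \frac{1}{\left(-2605\right) \left(- \frac{1}{8515}\right) - 852187} = \frac{1}{\frac{521}{1703} - 852187} = \frac{1}{- \frac{1451273940}{1703}} = - \frac{1703}{1451273940}$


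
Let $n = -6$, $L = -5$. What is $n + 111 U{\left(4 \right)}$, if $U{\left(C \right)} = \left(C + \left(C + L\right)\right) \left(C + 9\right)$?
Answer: $4323$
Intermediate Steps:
$U{\left(C \right)} = \left(-5 + 2 C\right) \left(9 + C\right)$ ($U{\left(C \right)} = \left(C + \left(C - 5\right)\right) \left(C + 9\right) = \left(C + \left(-5 + C\right)\right) \left(9 + C\right) = \left(-5 + 2 C\right) \left(9 + C\right)$)
$n + 111 U{\left(4 \right)} = -6 + 111 \left(-45 + 2 \cdot 4^{2} + 13 \cdot 4\right) = -6 + 111 \left(-45 + 2 \cdot 16 + 52\right) = -6 + 111 \left(-45 + 32 + 52\right) = -6 + 111 \cdot 39 = -6 + 4329 = 4323$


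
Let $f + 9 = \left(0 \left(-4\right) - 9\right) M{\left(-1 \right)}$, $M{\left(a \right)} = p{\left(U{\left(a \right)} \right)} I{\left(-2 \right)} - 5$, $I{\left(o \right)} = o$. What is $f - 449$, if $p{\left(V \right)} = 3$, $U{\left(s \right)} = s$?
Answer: $-359$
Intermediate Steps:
$M{\left(a \right)} = -11$ ($M{\left(a \right)} = 3 \left(-2\right) - 5 = -6 - 5 = -11$)
$f = 90$ ($f = -9 + \left(0 \left(-4\right) - 9\right) \left(-11\right) = -9 + \left(0 - 9\right) \left(-11\right) = -9 - -99 = -9 + 99 = 90$)
$f - 449 = 90 - 449 = -359$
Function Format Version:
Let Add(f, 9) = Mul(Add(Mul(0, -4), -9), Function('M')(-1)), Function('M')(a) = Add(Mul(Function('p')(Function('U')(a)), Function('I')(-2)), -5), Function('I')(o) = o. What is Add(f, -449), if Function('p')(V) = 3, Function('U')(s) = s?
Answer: -359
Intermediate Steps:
Function('M')(a) = -11 (Function('M')(a) = Add(Mul(3, -2), -5) = Add(-6, -5) = -11)
f = 90 (f = Add(-9, Mul(Add(Mul(0, -4), -9), -11)) = Add(-9, Mul(Add(0, -9), -11)) = Add(-9, Mul(-9, -11)) = Add(-9, 99) = 90)
Add(f, -449) = Add(90, -449) = -359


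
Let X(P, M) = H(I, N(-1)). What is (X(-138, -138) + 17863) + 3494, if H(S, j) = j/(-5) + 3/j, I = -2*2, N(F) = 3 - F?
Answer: 427139/20 ≈ 21357.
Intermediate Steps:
I = -4
H(S, j) = 3/j - j/5 (H(S, j) = j*(-1/5) + 3/j = -j/5 + 3/j = 3/j - j/5)
X(P, M) = -1/20 (X(P, M) = 3/(3 - 1*(-1)) - (3 - 1*(-1))/5 = 3/(3 + 1) - (3 + 1)/5 = 3/4 - 1/5*4 = 3*(1/4) - 4/5 = 3/4 - 4/5 = -1/20)
(X(-138, -138) + 17863) + 3494 = (-1/20 + 17863) + 3494 = 357259/20 + 3494 = 427139/20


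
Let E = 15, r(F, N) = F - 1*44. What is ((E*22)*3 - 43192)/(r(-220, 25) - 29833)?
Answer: 42202/30097 ≈ 1.4022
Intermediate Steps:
r(F, N) = -44 + F (r(F, N) = F - 44 = -44 + F)
((E*22)*3 - 43192)/(r(-220, 25) - 29833) = ((15*22)*3 - 43192)/((-44 - 220) - 29833) = (330*3 - 43192)/(-264 - 29833) = (990 - 43192)/(-30097) = -42202*(-1/30097) = 42202/30097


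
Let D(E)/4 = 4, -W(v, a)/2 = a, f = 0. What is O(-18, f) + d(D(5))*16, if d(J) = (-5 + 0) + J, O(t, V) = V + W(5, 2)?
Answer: 172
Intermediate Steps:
W(v, a) = -2*a
O(t, V) = -4 + V (O(t, V) = V - 2*2 = V - 4 = -4 + V)
D(E) = 16 (D(E) = 4*4 = 16)
d(J) = -5 + J
O(-18, f) + d(D(5))*16 = (-4 + 0) + (-5 + 16)*16 = -4 + 11*16 = -4 + 176 = 172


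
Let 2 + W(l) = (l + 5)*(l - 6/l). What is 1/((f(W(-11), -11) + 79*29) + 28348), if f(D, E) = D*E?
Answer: 1/29971 ≈ 3.3366e-5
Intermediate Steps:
W(l) = -2 + (5 + l)*(l - 6/l) (W(l) = -2 + (l + 5)*(l - 6/l) = -2 + (5 + l)*(l - 6/l))
1/((f(W(-11), -11) + 79*29) + 28348) = 1/(((-8 + (-11)² - 30/(-11) + 5*(-11))*(-11) + 79*29) + 28348) = 1/(((-8 + 121 - 30*(-1/11) - 55)*(-11) + 2291) + 28348) = 1/(((-8 + 121 + 30/11 - 55)*(-11) + 2291) + 28348) = 1/(((668/11)*(-11) + 2291) + 28348) = 1/((-668 + 2291) + 28348) = 1/(1623 + 28348) = 1/29971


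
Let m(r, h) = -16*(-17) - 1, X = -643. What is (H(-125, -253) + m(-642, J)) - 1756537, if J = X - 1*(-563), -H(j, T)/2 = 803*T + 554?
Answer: -1351056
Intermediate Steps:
H(j, T) = -1108 - 1606*T (H(j, T) = -2*(803*T + 554) = -2*(554 + 803*T) = -1108 - 1606*T)
J = -80 (J = -643 - 1*(-563) = -643 + 563 = -80)
m(r, h) = 271 (m(r, h) = 272 - 1 = 271)
(H(-125, -253) + m(-642, J)) - 1756537 = ((-1108 - 1606*(-253)) + 271) - 1756537 = ((-1108 + 406318) + 271) - 1756537 = (405210 + 271) - 1756537 = 405481 - 1756537 = -1351056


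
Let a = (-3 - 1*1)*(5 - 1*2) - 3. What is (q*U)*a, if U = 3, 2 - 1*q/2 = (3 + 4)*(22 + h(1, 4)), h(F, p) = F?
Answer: 14310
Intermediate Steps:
q = -318 (q = 4 - 2*(3 + 4)*(22 + 1) = 4 - 14*23 = 4 - 2*161 = 4 - 322 = -318)
a = -15 (a = (-3 - 1)*(5 - 2) - 3 = -4*3 - 3 = -12 - 3 = -15)
(q*U)*a = -318*3*(-15) = -954*(-15) = 14310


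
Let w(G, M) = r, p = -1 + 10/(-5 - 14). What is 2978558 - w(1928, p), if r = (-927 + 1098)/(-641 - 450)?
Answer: 3249606949/1091 ≈ 2.9786e+6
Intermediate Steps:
p = -29/19 (p = -1 + 10/(-19) = -1 - 1/19*10 = -1 - 10/19 = -29/19 ≈ -1.5263)
r = -171/1091 (r = 171/(-1091) = 171*(-1/1091) = -171/1091 ≈ -0.15674)
w(G, M) = -171/1091
2978558 - w(1928, p) = 2978558 - 1*(-171/1091) = 2978558 + 171/1091 = 3249606949/1091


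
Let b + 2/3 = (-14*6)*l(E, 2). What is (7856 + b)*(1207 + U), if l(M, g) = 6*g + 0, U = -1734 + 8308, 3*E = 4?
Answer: 159837302/3 ≈ 5.3279e+7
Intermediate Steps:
E = 4/3 (E = (1/3)*4 = 4/3 ≈ 1.3333)
U = 6574
l(M, g) = 6*g
b = -3026/3 (b = -2/3 + (-14*6)*(6*2) = -2/3 - 84*12 = -2/3 - 1008 = -3026/3 ≈ -1008.7)
(7856 + b)*(1207 + U) = (7856 - 3026/3)*(1207 + 6574) = (20542/3)*7781 = 159837302/3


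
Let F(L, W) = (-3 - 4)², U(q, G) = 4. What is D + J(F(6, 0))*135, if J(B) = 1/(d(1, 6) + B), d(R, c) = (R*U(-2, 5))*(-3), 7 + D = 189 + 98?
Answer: 10495/37 ≈ 283.65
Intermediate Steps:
D = 280 (D = -7 + (189 + 98) = -7 + 287 = 280)
d(R, c) = -12*R (d(R, c) = (R*4)*(-3) = (4*R)*(-3) = -12*R)
F(L, W) = 49 (F(L, W) = (-7)² = 49)
J(B) = 1/(-12 + B) (J(B) = 1/(-12*1 + B) = 1/(-12 + B))
D + J(F(6, 0))*135 = 280 + 135/(-12 + 49) = 280 + 135/37 = 10495/37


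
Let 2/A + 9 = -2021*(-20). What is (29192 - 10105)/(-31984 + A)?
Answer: -771324757/1292505422 ≈ -0.59677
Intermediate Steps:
A = 2/40411 (A = 2/(-9 - 2021*(-20)) = 2/(-9 + 40420) = 2/40411 ≈ 4.9491e-5)
(29192 - 10105)/(-31984 + A) = (29192 - 10105)/(-31984 + 2/40411) = 19087/(-1292505422/40411) = 19087*(-40411/1292505422) = -771324757/1292505422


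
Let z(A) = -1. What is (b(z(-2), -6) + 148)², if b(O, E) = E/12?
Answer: 87025/4 ≈ 21756.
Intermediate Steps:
b(O, E) = E/12 (b(O, E) = E*(1/12) = E/12)
(b(z(-2), -6) + 148)² = ((1/12)*(-6) + 148)² = (-½ + 148)² = (295/2)² = 87025/4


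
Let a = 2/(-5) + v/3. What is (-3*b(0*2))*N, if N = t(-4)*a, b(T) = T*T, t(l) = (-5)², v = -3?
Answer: 0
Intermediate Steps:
a = -7/5 (a = 2/(-5) - 3/3 = 2*(-⅕) - 3*⅓ = -⅖ - 1 = -7/5 ≈ -1.4000)
t(l) = 25
b(T) = T²
N = -35 (N = 25*(-7/5) = -35)
(-3*b(0*2))*N = -3*(0*2)²*(-35) = -3*0²*(-35) = -3*0*(-35) = 0*(-35) = 0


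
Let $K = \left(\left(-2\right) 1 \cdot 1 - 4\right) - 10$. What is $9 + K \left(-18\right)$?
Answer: $297$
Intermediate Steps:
$K = -16$ ($K = \left(\left(-2\right) 1 - 4\right) - 10 = \left(-2 - 4\right) - 10 = -6 - 10 = -16$)
$9 + K \left(-18\right) = 9 - -288 = 9 + 288 = 297$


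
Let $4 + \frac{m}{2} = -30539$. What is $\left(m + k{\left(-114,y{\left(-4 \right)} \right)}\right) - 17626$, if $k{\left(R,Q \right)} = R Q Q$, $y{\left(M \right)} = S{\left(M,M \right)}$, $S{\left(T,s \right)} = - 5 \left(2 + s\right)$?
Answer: $-90112$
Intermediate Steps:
$S{\left(T,s \right)} = -10 - 5 s$
$y{\left(M \right)} = -10 - 5 M$
$m = -61086$ ($m = -8 + 2 \left(-30539\right) = -8 - 61078 = -61086$)
$k{\left(R,Q \right)} = R Q^{2}$ ($k{\left(R,Q \right)} = Q R Q = R Q^{2}$)
$\left(m + k{\left(-114,y{\left(-4 \right)} \right)}\right) - 17626 = \left(-61086 - 114 \left(-10 - -20\right)^{2}\right) - 17626 = \left(-61086 - 114 \left(-10 + 20\right)^{2}\right) - 17626 = \left(-61086 - 114 \cdot 10^{2}\right) - 17626 = \left(-61086 - 11400\right) - 17626 = -72486 - 17626 = -90112$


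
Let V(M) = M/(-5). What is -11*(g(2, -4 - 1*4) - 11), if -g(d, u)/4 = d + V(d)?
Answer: 957/5 ≈ 191.40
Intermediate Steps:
V(M) = -M/5 (V(M) = M*(-1/5) = -M/5)
g(d, u) = -16*d/5 (g(d, u) = -4*(d - d/5) = -16*d/5)
-11*(g(2, -4 - 1*4) - 11) = -11*(-16/5*2 - 11) = -11*(-32/5 - 11) = -11*(-87/5) = 957/5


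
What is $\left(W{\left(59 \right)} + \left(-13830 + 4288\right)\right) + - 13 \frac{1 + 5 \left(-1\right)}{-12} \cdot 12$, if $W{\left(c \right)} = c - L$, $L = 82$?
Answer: $-9617$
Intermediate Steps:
$W{\left(c \right)} = -82 + c$ ($W{\left(c \right)} = c - 82 = -82 + c$)
$\left(W{\left(59 \right)} + \left(-13830 + 4288\right)\right) + - 13 \frac{1 + 5 \left(-1\right)}{-12} \cdot 12 = \left(\left(-82 + 59\right) + \left(-13830 + 4288\right)\right) + - 13 \frac{1 + 5 \left(-1\right)}{-12} \cdot 12 = \left(-23 - 9542\right) + - 13 \left(1 - 5\right) \left(- \frac{1}{12}\right) 12 = -9565 + - 13 \left(\left(-4\right) \left(- \frac{1}{12}\right)\right) 12 = -9565 + \left(-13\right) \frac{1}{3} \cdot 12 = -9565 - 52 = -9617$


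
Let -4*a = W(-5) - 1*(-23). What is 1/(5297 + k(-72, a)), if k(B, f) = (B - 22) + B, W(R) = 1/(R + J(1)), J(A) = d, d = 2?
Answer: 1/5131 ≈ 0.00019489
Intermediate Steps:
J(A) = 2
W(R) = 1/(2 + R) (W(R) = 1/(R + 2) = 1/(2 + R))
a = -17/3 (a = -(1/(2 - 5) - 1*(-23))/4 = -(1/(-3) + 23)/4 = -(-⅓ + 23)/4 = -¼*68/3 = -17/3 ≈ -5.6667)
k(B, f) = -22 + 2*B (k(B, f) = (-22 + B) + B = -22 + 2*B)
1/(5297 + k(-72, a)) = 1/(5297 + (-22 + 2*(-72))) = 1/(5297 + (-22 - 144)) = 1/(5297 - 166) = 1/5131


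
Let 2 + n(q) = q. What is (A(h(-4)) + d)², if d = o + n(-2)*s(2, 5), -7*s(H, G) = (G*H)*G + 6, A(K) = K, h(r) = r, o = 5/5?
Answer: 841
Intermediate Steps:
o = 1 (o = 5*(⅕) = 1)
n(q) = -2 + q
s(H, G) = -6/7 - H*G²/7 (s(H, G) = -((G*H)*G + 6)/7 = -(H*G² + 6)/7 = -(6 + H*G²)/7 = -6/7 - H*G²/7)
d = 33 (d = 1 + (-2 - 2)*(-6/7 - ⅐*2*5²) = 1 - 4*(-6/7 - ⅐*2*25) = 1 - 4*(-6/7 - 50/7) = 1 - 4*(-8) = 1 + 32 = 33)
(A(h(-4)) + d)² = (-4 + 33)² = 29² = 841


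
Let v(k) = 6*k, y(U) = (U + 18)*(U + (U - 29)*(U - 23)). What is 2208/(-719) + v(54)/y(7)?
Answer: -19583844/6453025 ≈ -3.0348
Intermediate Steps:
y(U) = (18 + U)*(U + (-29 + U)*(-23 + U))
2208/(-719) + v(54)/y(7) = 2208/(-719) + (6*54)/(12006 + 7**3 - 251*7 - 33*7**2) = 2208*(-1/719) + 324/(12006 + 343 - 1757 - 33*49) = -2208/719 + 324/(12006 + 343 - 1757 - 1617) = -2208/719 + 324/8975 = -19583844/6453025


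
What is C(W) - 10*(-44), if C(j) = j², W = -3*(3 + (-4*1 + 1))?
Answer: 440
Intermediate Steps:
W = 0 (W = -3*(3 + (-4 + 1)) = -3*(3 - 3) = -3*0 = 0)
C(W) - 10*(-44) = 0² - 10*(-44) = 0 - 1*(-440) = 0 + 440 = 440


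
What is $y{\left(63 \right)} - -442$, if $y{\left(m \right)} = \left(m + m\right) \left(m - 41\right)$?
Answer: $3214$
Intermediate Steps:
$y{\left(m \right)} = 2 m \left(-41 + m\right)$
$y{\left(63 \right)} - -442 = 2 \cdot 63 \left(-41 + 63\right) - -442 = 2 \cdot 63 \cdot 22 + 442 = 2772 + 442 = 3214$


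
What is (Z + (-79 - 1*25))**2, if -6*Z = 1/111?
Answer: 4797640225/443556 ≈ 10816.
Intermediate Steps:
Z = -1/666 (Z = -1/6/111 = -1/6*1/111 = -1/666 ≈ -0.0015015)
(Z + (-79 - 1*25))**2 = (-1/666 + (-79 - 1*25))**2 = (-1/666 + (-79 - 25))**2 = (-1/666 - 104)**2 = (-69265/666)**2 = 4797640225/443556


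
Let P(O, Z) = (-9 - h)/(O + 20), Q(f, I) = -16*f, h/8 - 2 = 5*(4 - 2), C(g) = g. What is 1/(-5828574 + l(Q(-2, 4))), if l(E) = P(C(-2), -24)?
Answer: -6/34971479 ≈ -1.7157e-7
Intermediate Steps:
h = 96 (h = 16 + 8*(5*(4 - 2)) = 16 + 8*(5*2) = 16 + 8*10 = 16 + 80 = 96)
P(O, Z) = -105/(20 + O) (P(O, Z) = (-9 - 1*96)/(O + 20) = (-9 - 96)/(20 + O) = -105/(20 + O))
l(E) = -35/6 (l(E) = -105/(20 - 2) = -105/18 = -105*1/18 = -35/6)
1/(-5828574 + l(Q(-2, 4))) = 1/(-5828574 - 35/6) = 1/(-34971479/6) = -6/34971479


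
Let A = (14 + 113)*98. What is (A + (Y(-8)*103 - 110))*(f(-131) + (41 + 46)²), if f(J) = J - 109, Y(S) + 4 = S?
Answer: 81351900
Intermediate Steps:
Y(S) = -4 + S
f(J) = -109 + J
A = 12446 (A = 127*98 = 12446)
(A + (Y(-8)*103 - 110))*(f(-131) + (41 + 46)²) = (12446 + ((-4 - 8)*103 - 110))*((-109 - 131) + (41 + 46)²) = (12446 + (-12*103 - 110))*(-240 + 87²) = (12446 + (-1236 - 110))*(-240 + 7569) = (12446 - 1346)*7329 = 11100*7329 = 81351900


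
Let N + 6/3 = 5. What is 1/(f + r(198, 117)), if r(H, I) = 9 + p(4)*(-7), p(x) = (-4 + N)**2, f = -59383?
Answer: -1/59381 ≈ -1.6840e-5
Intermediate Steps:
N = 3 (N = -2 + 5 = 3)
p(x) = 1 (p(x) = (-4 + 3)**2 = (-1)**2 = 1)
r(H, I) = 2 (r(H, I) = 9 + 1*(-7) = 9 - 7 = 2)
1/(f + r(198, 117)) = 1/(-59383 + 2) = 1/(-59381) = -1/59381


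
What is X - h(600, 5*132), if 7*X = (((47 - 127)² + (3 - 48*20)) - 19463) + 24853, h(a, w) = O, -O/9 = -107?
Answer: 4092/7 ≈ 584.57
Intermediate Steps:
O = 963 (O = -9*(-107) = 963)
h(a, w) = 963
X = 10833/7 (X = ((((47 - 127)² + (3 - 48*20)) - 19463) + 24853)/7 = ((((-80)² + (3 - 960)) - 19463) + 24853)/7 = (((6400 - 957) - 19463) + 24853)/7 = ((5443 - 19463) + 24853)/7 = (-14020 + 24853)/7 = (⅐)*10833 = 10833/7 ≈ 1547.6)
X - h(600, 5*132) = 10833/7 - 1*963 = 10833/7 - 963 = 4092/7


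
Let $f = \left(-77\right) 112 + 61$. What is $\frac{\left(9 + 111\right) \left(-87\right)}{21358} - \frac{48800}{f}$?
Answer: $\frac{476436340}{91444277} \approx 5.2101$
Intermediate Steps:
$f = -8563$ ($f = -8624 + 61 = -8563$)
$\frac{\left(9 + 111\right) \left(-87\right)}{21358} - \frac{48800}{f} = \frac{\left(9 + 111\right) \left(-87\right)}{21358} - \frac{48800}{-8563} = 120 \left(-87\right) \frac{1}{21358} - - \frac{48800}{8563} = \left(-10440\right) \frac{1}{21358} + \frac{48800}{8563} = - \frac{5220}{10679} + \frac{48800}{8563} = \frac{476436340}{91444277}$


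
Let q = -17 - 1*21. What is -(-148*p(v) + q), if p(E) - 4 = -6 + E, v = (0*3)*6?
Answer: -258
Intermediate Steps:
v = 0 (v = 0*6 = 0)
p(E) = -2 + E (p(E) = 4 + (-6 + E) = -2 + E)
q = -38 (q = -17 - 21 = -38)
-(-148*p(v) + q) = -(-148*(-2 + 0) - 38) = -(-148*(-2) - 38) = -(296 - 38) = -1*258 = -258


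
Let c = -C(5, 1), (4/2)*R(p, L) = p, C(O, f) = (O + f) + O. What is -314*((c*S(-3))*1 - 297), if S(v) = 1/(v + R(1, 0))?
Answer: 459382/5 ≈ 91876.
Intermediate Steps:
C(O, f) = f + 2*O
R(p, L) = p/2
S(v) = 1/(½ + v) (S(v) = 1/(v + (½)*1) = 1/(v + ½) = 1/(½ + v))
c = -11 (c = -(1 + 2*5) = -(1 + 10) = -1*11 = -11)
-314*((c*S(-3))*1 - 297) = -314*(-22/(1 + 2*(-3))*1 - 297) = -314*(-22/(1 - 6)*1 - 297) = -314*(-22/(-5)*1 - 297) = -314*(-22*(-1)/5*1 - 297) = -314*(-11*(-⅖)*1 - 297) = -314*((22/5)*1 - 297) = -314*(22/5 - 297) = -314*(-1463/5) = 459382/5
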